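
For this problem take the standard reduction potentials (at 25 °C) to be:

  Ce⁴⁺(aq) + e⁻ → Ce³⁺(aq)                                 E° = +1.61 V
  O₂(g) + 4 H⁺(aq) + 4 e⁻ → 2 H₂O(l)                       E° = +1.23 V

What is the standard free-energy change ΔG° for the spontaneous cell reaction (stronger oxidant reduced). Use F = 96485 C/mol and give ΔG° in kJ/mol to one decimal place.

-146.7 kJ/mol

Ce⁴⁺/Ce³⁺ (E° = +1.61 V) is the cathode; O₂/H₂O (E° = +1.23 V) is the anode, so E°cell = +0.38 V.
Balancing electrons gives n = 4 (lcm of 1 and 4).
ΔG° = −nFE° = −(4)(96485)(+0.38) = -146,657 J = -146.7 kJ/mol.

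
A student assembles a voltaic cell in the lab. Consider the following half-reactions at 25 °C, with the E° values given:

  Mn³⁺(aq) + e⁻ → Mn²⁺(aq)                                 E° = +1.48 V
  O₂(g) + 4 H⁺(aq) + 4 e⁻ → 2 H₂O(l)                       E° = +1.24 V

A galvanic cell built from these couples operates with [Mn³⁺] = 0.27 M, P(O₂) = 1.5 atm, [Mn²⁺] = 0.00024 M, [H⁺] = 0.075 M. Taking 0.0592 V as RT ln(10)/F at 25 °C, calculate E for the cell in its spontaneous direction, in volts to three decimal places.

+0.485 V

Mn³⁺/Mn²⁺ is the cathode (higher E°), O₂/H₂O the anode: E°cell = +1.48 − (+1.24) = +0.24 V, n = 4.
Overall: 4 Mn³⁺(aq) + 2 H₂O(l) → 4 Mn²⁺(aq) + O₂(g) + 4 H⁺(aq)
Q = [Mn²⁺]^4·P(O₂)·[H⁺]^4 / ([Mn³⁺]^4); log Q = -16.528.
E = E° − (0.0592/n) log Q = +0.24 − (0.0592/4)(-16.528) = +0.485 V.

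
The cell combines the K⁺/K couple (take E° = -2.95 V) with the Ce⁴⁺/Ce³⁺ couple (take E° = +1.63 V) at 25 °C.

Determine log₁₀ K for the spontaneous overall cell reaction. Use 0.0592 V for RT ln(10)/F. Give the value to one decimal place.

77.4

Cathode: Ce⁴⁺/Ce³⁺; anode: K⁺/K. E°cell = +4.58 V, n = 1.
log K = nE°cell / 0.0592 = (1)(+4.58) / 0.0592 = 77.4.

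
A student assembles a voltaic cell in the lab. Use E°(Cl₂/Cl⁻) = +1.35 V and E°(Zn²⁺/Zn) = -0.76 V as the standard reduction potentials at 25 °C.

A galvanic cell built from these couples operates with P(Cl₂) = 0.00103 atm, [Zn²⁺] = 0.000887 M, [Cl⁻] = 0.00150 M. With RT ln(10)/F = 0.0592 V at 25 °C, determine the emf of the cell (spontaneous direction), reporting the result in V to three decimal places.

+2.279 V

Cl₂/Cl⁻ is the cathode (higher E°), Zn²⁺/Zn the anode: E°cell = +1.35 − (-0.76) = +2.11 V, n = 2.
Overall: Cl₂(g) + Zn(s) → 2 Cl⁻(aq) + Zn²⁺(aq)
Q = [Cl⁻]^2·[Zn²⁺] / (P(Cl₂)); log Q = -5.713.
E = E° − (0.0592/n) log Q = +2.11 − (0.0592/2)(-5.713) = +2.279 V.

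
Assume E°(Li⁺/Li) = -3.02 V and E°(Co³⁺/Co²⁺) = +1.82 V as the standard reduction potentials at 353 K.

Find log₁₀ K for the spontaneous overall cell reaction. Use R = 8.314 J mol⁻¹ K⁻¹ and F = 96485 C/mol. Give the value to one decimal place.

Cathode: Co³⁺/Co²⁺; anode: Li⁺/Li. E°cell = (+1.82) − (-3.02) = +4.84 V, with n = 1.
ΔG° = −nFE° = −RT ln K, so ln K = nFE°/(RT) = (1)(96485)(+4.84) / ((8.314)(353)) = 159.118.
log₁₀ K = 159.118 / ln 10 = 69.1.

69.1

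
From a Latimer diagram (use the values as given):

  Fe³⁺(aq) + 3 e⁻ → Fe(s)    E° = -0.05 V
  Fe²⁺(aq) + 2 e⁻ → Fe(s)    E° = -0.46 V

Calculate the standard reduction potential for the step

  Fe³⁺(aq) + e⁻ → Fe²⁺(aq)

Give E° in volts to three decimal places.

Sequential free energies add, so n₃E°₃ = n₁E°₁ + n₂E°₂.
With n₃ = 3, and the known step contributing 2×(-0.46) V, the unknown satisfies 1·E° = 3×(-0.05) − 2×(-0.46) = +0.770.
E° = +0.770 / 1 = +0.770 V.

+0.770 V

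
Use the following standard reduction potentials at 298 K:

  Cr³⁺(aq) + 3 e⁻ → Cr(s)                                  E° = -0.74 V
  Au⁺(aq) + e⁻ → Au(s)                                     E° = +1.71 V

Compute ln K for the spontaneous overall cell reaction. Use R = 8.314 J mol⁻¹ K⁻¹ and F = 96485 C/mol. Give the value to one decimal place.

286.2

Cathode: Au⁺/Au; anode: Cr³⁺/Cr. E°cell = (+1.71) − (-0.74) = +2.45 V, with n = 3.
ΔG° = −nFE° = −RT ln K, so ln K = nFE°/(RT) = (3)(96485)(+2.45) / ((8.314)(298)) = 286.234.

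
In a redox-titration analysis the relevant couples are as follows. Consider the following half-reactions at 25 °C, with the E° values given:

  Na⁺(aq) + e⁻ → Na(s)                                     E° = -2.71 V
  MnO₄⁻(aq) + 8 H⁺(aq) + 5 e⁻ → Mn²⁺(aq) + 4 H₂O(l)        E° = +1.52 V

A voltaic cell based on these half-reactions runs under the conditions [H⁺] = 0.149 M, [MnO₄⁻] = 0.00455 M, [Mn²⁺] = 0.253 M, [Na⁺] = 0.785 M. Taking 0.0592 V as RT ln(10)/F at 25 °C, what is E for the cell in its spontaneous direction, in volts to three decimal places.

+4.137 V

MnO₄⁻/Mn²⁺ is the cathode (higher E°), Na⁺/Na the anode: E°cell = +1.52 − (-2.71) = +4.23 V, n = 5.
Overall: MnO₄⁻(aq) + 8 H⁺(aq) + 5 Na(s) → Mn²⁺(aq) + 4 H₂O(l) + 5 Na⁺(aq)
Q = [Mn²⁺]·[Na⁺]^5 / ([MnO₄⁻]·[H⁺]^8); log Q = 7.834.
E = E° − (0.0592/n) log Q = +4.23 − (0.0592/5)(7.834) = +4.137 V.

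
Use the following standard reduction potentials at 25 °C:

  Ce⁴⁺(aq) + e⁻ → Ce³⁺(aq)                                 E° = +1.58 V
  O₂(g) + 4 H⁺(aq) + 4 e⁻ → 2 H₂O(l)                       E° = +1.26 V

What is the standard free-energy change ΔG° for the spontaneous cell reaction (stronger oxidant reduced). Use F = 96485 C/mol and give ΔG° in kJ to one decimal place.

-123.5 kJ

Ce⁴⁺/Ce³⁺ (E° = +1.58 V) is the cathode; O₂/H₂O (E° = +1.26 V) is the anode, so E°cell = +0.32 V.
Balancing electrons gives n = 4 (lcm of 1 and 4).
ΔG° = −nFE° = −(4)(96485)(+0.32) = -123,501 J = -123.5 kJ.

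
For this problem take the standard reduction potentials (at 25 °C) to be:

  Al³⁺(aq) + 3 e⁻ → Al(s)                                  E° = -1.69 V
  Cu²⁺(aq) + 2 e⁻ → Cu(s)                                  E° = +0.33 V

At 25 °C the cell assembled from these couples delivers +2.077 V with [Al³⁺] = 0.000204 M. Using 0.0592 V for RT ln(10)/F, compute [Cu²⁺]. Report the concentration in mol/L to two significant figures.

Cu²⁺/Cu is the cathode, Al³⁺/Al the anode: E°cell = +2.02 V, n = 6.
Overall reaction: 3 Cu²⁺(aq) + 2 Al(s) → 3 Cu(s) + 2 Al³⁺(aq); Q = [Al³⁺]^2/[Cu²⁺]^3.
From E = E° − (0.0592/n) log Q: log Q = (E° − E)·n/0.0592 = (+2.02 − (+2.077))·6/0.0592 = -5.7770.
So 3·log[Cu²⁺] = 2·log(0.000204) − log Q = -7.3807 − (-5.7770) = -1.6037; log[Cu²⁺] = -1.6037 / 3 = -0.5346; [Cu²⁺] = 10^(-0.5346) ≈ 0.29 M.

0.29 M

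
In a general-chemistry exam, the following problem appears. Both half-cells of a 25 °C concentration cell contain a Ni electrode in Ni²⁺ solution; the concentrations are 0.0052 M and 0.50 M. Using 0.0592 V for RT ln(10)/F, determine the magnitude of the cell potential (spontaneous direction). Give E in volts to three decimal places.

For a concentration cell E°cell = 0. The 0.50 M side is the cathode (reduction is favoured where [Ni²⁺] is higher).
With n = 2, E = −(0.0592/2) log([Ni²⁺]ₐₙ/[Ni²⁺]꜀ₐₜ) = −(0.0592/2) log(0.0052/0.5) = −(0.0592/2)(-1.983) = +0.059 V.

+0.059 V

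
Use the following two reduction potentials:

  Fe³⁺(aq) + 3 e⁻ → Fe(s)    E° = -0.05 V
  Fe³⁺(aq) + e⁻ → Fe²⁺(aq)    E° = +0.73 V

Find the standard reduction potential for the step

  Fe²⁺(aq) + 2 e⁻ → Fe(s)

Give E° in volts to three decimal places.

-0.440 V

Sequential free energies add, so n₃E°₃ = n₁E°₁ + n₂E°₂.
With n₃ = 3, and the known step contributing 1×(+0.73) V, the unknown satisfies 2·E° = 3×(-0.05) − 1×(+0.73) = -0.880.
E° = -0.880 / 2 = -0.440 V.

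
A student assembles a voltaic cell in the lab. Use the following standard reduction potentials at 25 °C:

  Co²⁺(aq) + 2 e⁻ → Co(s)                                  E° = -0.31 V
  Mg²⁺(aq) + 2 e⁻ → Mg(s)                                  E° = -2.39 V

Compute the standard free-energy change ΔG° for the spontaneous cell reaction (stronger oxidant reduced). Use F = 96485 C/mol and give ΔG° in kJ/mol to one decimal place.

Co²⁺/Co (E° = -0.31 V) is the cathode; Mg²⁺/Mg (E° = -2.39 V) is the anode, so E°cell = +2.08 V.
Balancing electrons gives n = 2 (lcm of 2 and 2).
ΔG° = −nFE° = −(2)(96485)(+2.08) = -401,378 J = -401.4 kJ/mol.

-401.4 kJ/mol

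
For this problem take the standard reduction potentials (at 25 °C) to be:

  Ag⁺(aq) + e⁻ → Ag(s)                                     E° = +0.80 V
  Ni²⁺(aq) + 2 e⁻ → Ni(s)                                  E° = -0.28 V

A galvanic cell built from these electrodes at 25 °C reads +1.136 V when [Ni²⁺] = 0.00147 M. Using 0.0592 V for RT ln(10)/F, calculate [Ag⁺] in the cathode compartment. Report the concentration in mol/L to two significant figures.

Ag⁺/Ag is the cathode, Ni²⁺/Ni the anode: E°cell = +1.08 V, n = 2.
Overall reaction: 2 Ag⁺(aq) + Ni(s) → 2 Ag(s) + Ni²⁺(aq); Q = [Ni²⁺]^1/[Ag⁺]^2.
From E = E° − (0.0592/n) log Q: log Q = (E° − E)·n/0.0592 = (+1.08 − (+1.136))·2/0.0592 = -1.8919.
So 2·log[Ag⁺] = 1·log(0.00147) − log Q = -2.8327 − (-1.8919) = -0.9408; log[Ag⁺] = -0.9408 / 2 = -0.4704; [Ag⁺] = 10^(-0.4704) ≈ 0.34 M.

0.34 M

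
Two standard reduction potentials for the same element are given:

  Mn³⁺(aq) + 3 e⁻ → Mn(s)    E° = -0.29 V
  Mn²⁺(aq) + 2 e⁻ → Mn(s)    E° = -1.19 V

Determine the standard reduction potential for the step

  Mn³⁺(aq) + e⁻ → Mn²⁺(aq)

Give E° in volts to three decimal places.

Sequential free energies add, so n₃E°₃ = n₁E°₁ + n₂E°₂.
With n₃ = 3, and the known step contributing 2×(-1.19) V, the unknown satisfies 1·E° = 3×(-0.29) − 2×(-1.19) = +1.510.
E° = +1.510 / 1 = +1.510 V.

+1.510 V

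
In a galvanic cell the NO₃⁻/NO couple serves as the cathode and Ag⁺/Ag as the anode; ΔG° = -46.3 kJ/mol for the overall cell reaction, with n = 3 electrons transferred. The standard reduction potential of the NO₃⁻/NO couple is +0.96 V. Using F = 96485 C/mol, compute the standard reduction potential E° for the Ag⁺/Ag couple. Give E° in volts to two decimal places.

E°cell = −ΔG°/(nF) = −(-46.3×10³)/((3)(96485)) = +0.160 V.
Since NO₃⁻/NO is the cathode and Ag⁺/Ag the anode, E°cell = E°(NO₃⁻/NO) − E°(Ag⁺/Ag).
So E°(Ag⁺/Ag) = E°(NO₃⁻/NO) − E°cell = (+0.96) − (+0.160) = +0.80 V.

+0.80 V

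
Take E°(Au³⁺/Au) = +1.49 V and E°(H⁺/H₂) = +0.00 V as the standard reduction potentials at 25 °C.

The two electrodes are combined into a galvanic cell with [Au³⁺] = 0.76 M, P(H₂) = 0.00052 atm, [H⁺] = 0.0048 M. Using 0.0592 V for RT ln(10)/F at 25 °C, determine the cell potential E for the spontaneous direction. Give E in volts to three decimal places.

+1.528 V

Au³⁺/Au is the cathode (higher E°), H⁺/H₂ the anode: E°cell = +1.49 − (+0.00) = +1.49 V, n = 6.
Overall: 2 Au³⁺(aq) + 3 H₂(g) → 2 Au(s) + 6 H⁺(aq)
Q = [H⁺]^6 / ([Au³⁺]^2·P(H₂)^3); log Q = -3.822.
E = E° − (0.0592/n) log Q = +1.49 − (0.0592/6)(-3.822) = +1.528 V.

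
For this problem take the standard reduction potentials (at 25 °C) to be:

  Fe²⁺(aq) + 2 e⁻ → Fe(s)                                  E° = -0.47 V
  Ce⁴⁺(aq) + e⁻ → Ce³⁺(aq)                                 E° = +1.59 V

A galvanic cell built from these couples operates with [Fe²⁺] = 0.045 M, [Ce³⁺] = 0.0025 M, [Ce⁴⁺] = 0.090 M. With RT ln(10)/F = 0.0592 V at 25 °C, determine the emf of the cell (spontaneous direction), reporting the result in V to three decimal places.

+2.192 V

Ce⁴⁺/Ce³⁺ is the cathode (higher E°), Fe²⁺/Fe the anode: E°cell = +1.59 − (-0.47) = +2.06 V, n = 2.
Overall: 2 Ce⁴⁺(aq) + Fe(s) → 2 Ce³⁺(aq) + Fe²⁺(aq)
Q = [Ce³⁺]^2·[Fe²⁺] / ([Ce⁴⁺]^2); log Q = -4.459.
E = E° − (0.0592/n) log Q = +2.06 − (0.0592/2)(-4.459) = +2.192 V.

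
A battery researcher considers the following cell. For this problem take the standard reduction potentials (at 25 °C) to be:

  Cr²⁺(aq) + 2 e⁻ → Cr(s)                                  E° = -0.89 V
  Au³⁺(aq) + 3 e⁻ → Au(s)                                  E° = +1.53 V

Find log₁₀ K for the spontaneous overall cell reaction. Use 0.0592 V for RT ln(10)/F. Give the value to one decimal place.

245.3

Cathode: Au³⁺/Au; anode: Cr²⁺/Cr. E°cell = +2.42 V, n = 6.
log K = nE°cell / 0.0592 = (6)(+2.42) / 0.0592 = 245.3.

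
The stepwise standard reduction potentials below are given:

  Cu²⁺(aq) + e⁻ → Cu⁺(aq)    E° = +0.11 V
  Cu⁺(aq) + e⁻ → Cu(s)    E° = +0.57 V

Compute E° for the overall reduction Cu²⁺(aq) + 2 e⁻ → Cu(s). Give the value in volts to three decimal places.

+0.340 V

Adding the free-energy changes (−nFE°) of the two steps gives −n₃FE°₃ = −n₁FE°₁ − n₂FE°₂.
E°₃ = (1×+0.11 + 1×+0.57) / 2 = (+0.680) / 2 = +0.340 V.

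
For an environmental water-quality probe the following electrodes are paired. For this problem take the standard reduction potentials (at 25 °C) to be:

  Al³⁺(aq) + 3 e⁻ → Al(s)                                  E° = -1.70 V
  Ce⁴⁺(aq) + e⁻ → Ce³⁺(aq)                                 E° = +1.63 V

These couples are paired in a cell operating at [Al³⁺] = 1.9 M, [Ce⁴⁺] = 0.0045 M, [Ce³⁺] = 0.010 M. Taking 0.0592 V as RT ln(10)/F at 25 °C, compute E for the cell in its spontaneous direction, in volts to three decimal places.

Ce⁴⁺/Ce³⁺ is the cathode (higher E°), Al³⁺/Al the anode: E°cell = +1.63 − (-1.70) = +3.33 V, n = 3.
Overall: 3 Ce⁴⁺(aq) + Al(s) → 3 Ce³⁺(aq) + Al³⁺(aq)
Q = [Ce³⁺]^3·[Al³⁺] / ([Ce⁴⁺]^3); log Q = 1.319.
E = E° − (0.0592/n) log Q = +3.33 − (0.0592/3)(1.319) = +3.304 V.

+3.304 V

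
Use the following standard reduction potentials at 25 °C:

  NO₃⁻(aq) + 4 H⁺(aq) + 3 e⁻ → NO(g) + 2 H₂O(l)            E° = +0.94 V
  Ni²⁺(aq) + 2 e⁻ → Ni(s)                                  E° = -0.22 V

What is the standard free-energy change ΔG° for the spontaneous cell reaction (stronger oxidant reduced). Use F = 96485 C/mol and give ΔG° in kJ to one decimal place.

NO₃⁻/NO (E° = +0.94 V) is the cathode; Ni²⁺/Ni (E° = -0.22 V) is the anode, so E°cell = +1.16 V.
Balancing electrons gives n = 6 (lcm of 3 and 2).
ΔG° = −nFE° = −(6)(96485)(+1.16) = -671,536 J = -671.5 kJ.

-671.5 kJ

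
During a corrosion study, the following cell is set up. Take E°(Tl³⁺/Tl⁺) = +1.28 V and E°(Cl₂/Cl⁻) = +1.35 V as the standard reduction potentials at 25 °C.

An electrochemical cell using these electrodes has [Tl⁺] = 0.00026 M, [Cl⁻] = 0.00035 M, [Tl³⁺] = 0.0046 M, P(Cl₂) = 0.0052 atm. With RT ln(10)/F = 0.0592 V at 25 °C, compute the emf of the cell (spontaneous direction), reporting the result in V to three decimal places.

+0.170 V

Cl₂/Cl⁻ is the cathode (higher E°), Tl³⁺/Tl⁺ the anode: E°cell = +1.35 − (+1.28) = +0.07 V, n = 2.
Overall: Cl₂(g) + Tl⁺(aq) → 2 Cl⁻(aq) + Tl³⁺(aq)
Q = [Cl⁻]^2·[Tl³⁺] / (P(Cl₂)·[Tl⁺]); log Q = -3.380.
E = E° − (0.0592/n) log Q = +0.07 − (0.0592/2)(-3.380) = +0.170 V.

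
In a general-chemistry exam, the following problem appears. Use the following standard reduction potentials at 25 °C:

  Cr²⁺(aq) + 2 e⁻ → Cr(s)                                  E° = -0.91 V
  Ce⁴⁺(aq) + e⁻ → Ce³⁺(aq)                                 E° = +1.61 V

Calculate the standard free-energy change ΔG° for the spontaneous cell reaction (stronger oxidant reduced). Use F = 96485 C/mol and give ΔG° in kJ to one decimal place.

Ce⁴⁺/Ce³⁺ (E° = +1.61 V) is the cathode; Cr²⁺/Cr (E° = -0.91 V) is the anode, so E°cell = +2.52 V.
Balancing electrons gives n = 2 (lcm of 1 and 2).
ΔG° = −nFE° = −(2)(96485)(+2.52) = -486,284 J = -486.3 kJ.

-486.3 kJ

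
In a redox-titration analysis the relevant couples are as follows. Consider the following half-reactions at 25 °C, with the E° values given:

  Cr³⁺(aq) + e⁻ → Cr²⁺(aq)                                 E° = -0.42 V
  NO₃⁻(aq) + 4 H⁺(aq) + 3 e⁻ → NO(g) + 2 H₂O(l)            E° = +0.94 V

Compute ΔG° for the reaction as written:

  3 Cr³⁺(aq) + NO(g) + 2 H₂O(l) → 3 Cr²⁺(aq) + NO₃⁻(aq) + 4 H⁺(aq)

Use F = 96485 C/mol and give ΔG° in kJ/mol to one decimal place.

As written, Cr³⁺/Cr²⁺ is reduced (cathode) and NO₃⁻/NO is oxidised (anode), so E°cell = (-0.42) − (+0.94) = -1.36 V.
Balancing electrons gives n = 3.
ΔG° = −nFE° = −(3)(96485)(-1.36) = 393,659 J = +393.7 kJ/mol.

+393.7 kJ/mol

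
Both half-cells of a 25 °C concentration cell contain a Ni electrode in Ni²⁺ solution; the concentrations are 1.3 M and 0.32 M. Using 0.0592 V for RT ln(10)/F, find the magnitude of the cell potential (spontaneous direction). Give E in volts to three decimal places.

For a concentration cell E°cell = 0. The 1.3 M side is the cathode (reduction is favoured where [Ni²⁺] is higher).
With n = 2, E = −(0.0592/2) log([Ni²⁺]ₐₙ/[Ni²⁺]꜀ₐₜ) = −(0.0592/2) log(0.32/1.3) = −(0.0592/2)(-0.609) = +0.018 V.

+0.018 V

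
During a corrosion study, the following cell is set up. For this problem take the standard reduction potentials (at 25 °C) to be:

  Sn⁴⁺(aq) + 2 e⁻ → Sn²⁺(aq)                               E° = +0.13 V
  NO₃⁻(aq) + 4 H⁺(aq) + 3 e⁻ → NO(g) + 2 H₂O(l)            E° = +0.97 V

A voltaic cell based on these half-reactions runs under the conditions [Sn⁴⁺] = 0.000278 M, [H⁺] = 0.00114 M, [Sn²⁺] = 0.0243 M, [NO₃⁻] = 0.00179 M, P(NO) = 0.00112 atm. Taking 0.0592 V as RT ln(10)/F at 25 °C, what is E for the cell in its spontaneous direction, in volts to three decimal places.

+0.669 V

NO₃⁻/NO is the cathode (higher E°), Sn⁴⁺/Sn²⁺ the anode: E°cell = +0.97 − (+0.13) = +0.84 V, n = 6.
Overall: 2 NO₃⁻(aq) + 8 H⁺(aq) + 3 Sn²⁺(aq) → 2 NO(g) + 4 H₂O(l) + 3 Sn⁴⁺(aq)
Q = P(NO)^2·[Sn⁴⁺]^3 / ([NO₃⁻]^2·[H⁺]^8·[Sn²⁺]^3); log Q = 17.313.
E = E° − (0.0592/n) log Q = +0.84 − (0.0592/6)(17.313) = +0.669 V.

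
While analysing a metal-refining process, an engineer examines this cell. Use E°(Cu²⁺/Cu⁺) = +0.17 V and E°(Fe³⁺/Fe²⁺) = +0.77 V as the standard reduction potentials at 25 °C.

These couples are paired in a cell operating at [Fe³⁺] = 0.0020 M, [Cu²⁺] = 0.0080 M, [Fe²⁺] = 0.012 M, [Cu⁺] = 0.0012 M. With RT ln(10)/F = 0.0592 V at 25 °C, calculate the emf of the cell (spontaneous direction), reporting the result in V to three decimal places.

Fe³⁺/Fe²⁺ is the cathode (higher E°), Cu²⁺/Cu⁺ the anode: E°cell = +0.77 − (+0.17) = +0.60 V, n = 1.
Overall: Fe³⁺(aq) + Cu⁺(aq) → Fe²⁺(aq) + Cu²⁺(aq)
Q = [Fe²⁺]·[Cu²⁺] / ([Fe³⁺]·[Cu⁺]); log Q = 1.602.
E = E° − (0.0592/n) log Q = +0.60 − (0.0592/1)(1.602) = +0.505 V.

+0.505 V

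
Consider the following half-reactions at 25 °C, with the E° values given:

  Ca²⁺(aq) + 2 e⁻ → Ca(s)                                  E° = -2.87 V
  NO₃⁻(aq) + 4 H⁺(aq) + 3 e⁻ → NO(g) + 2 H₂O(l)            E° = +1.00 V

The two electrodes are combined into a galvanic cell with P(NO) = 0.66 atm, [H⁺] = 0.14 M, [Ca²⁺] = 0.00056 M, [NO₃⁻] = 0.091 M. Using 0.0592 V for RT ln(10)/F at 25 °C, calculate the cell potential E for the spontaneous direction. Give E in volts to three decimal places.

NO₃⁻/NO is the cathode (higher E°), Ca²⁺/Ca the anode: E°cell = +1.00 − (-2.87) = +3.87 V, n = 6.
Overall: 2 NO₃⁻(aq) + 8 H⁺(aq) + 3 Ca(s) → 2 NO(g) + 4 H₂O(l) + 3 Ca²⁺(aq)
Q = P(NO)^2·[Ca²⁺]^3 / ([NO₃⁻]^2·[H⁺]^8); log Q = -1.203.
E = E° − (0.0592/n) log Q = +3.87 − (0.0592/6)(-1.203) = +3.882 V.

+3.882 V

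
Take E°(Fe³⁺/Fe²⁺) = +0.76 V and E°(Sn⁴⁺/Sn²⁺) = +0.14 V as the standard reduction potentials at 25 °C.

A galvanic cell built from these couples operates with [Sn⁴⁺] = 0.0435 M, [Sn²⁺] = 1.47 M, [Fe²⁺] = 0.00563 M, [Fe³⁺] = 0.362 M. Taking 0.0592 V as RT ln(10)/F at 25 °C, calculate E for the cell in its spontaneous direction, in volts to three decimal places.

+0.772 V

Fe³⁺/Fe²⁺ is the cathode (higher E°), Sn⁴⁺/Sn²⁺ the anode: E°cell = +0.76 − (+0.14) = +0.62 V, n = 2.
Overall: 2 Fe³⁺(aq) + Sn²⁺(aq) → 2 Fe²⁺(aq) + Sn⁴⁺(aq)
Q = [Fe²⁺]^2·[Sn⁴⁺] / ([Fe³⁺]^2·[Sn²⁺]); log Q = -5.145.
E = E° − (0.0592/n) log Q = +0.62 − (0.0592/2)(-5.145) = +0.772 V.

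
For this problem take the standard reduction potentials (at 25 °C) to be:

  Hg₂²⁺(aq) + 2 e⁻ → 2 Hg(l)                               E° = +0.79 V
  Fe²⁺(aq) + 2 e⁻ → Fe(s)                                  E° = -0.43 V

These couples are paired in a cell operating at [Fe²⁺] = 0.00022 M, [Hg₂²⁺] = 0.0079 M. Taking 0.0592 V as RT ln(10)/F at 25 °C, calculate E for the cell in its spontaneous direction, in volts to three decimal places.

+1.266 V

Hg₂²⁺/Hg is the cathode (higher E°), Fe²⁺/Fe the anode: E°cell = +0.79 − (-0.43) = +1.22 V, n = 2.
Overall: Hg₂²⁺(aq) + Fe(s) → 2 Hg(l) + Fe²⁺(aq)
Q = [Fe²⁺] / ([Hg₂²⁺]); log Q = -1.555.
E = E° − (0.0592/n) log Q = +1.22 − (0.0592/2)(-1.555) = +1.266 V.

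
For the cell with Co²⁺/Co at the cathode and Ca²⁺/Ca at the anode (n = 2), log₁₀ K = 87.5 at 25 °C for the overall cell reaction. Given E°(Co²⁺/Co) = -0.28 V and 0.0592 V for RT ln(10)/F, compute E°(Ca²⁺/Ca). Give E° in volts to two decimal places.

-2.87 V

E°cell = (0.0592/n)·log K = (0.0592/2)(87.5) = +2.590 V.
Since Co²⁺/Co is the cathode and Ca²⁺/Ca the anode, E°cell = E°(Co²⁺/Co) − E°(Ca²⁺/Ca).
So E°(Ca²⁺/Ca) = E°(Co²⁺/Co) − E°cell = (-0.28) − (+2.590) = -2.87 V.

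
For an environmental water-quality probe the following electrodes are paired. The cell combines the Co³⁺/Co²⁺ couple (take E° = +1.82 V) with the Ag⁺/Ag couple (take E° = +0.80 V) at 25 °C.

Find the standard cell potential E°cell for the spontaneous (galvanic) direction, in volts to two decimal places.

+1.02 V

The Co³⁺/Co²⁺ couple has the higher reduction potential, so it is the cathode; Ag⁺/Ag is oxidised at the anode.
E°cell = E°(cathode) − E°(anode) = (+1.82) − (+0.80) = +1.02 V.
Since E°cell > 0, the reaction is spontaneous under standard conditions.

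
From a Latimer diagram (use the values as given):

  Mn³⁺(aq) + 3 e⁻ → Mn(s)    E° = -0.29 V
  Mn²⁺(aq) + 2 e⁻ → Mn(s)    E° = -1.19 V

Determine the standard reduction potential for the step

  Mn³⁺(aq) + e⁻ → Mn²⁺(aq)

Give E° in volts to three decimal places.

+1.510 V

Sequential free energies add, so n₃E°₃ = n₁E°₁ + n₂E°₂.
With n₃ = 3, and the known step contributing 2×(-1.19) V, the unknown satisfies 1·E° = 3×(-0.29) − 2×(-1.19) = +1.510.
E° = +1.510 / 1 = +1.510 V.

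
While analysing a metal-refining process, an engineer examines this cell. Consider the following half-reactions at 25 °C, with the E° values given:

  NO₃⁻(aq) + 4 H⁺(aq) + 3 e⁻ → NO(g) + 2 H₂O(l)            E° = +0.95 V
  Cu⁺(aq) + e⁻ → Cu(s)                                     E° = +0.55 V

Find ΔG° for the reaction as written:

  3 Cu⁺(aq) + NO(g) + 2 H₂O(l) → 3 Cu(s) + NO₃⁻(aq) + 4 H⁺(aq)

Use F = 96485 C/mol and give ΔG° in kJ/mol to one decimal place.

As written, Cu⁺/Cu is reduced (cathode) and NO₃⁻/NO is oxidised (anode), so E°cell = (+0.55) − (+0.95) = -0.40 V.
Balancing electrons gives n = 3.
ΔG° = −nFE° = −(3)(96485)(-0.40) = 115,782 J = +115.8 kJ/mol.

+115.8 kJ/mol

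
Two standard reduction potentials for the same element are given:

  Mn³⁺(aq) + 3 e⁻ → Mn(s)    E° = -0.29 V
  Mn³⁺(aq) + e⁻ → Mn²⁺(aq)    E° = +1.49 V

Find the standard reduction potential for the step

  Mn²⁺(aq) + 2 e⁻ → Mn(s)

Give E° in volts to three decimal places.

-1.180 V

Sequential free energies add, so n₃E°₃ = n₁E°₁ + n₂E°₂.
With n₃ = 3, and the known step contributing 1×(+1.49) V, the unknown satisfies 2·E° = 3×(-0.29) − 1×(+1.49) = -2.360.
E° = -2.360 / 2 = -1.180 V.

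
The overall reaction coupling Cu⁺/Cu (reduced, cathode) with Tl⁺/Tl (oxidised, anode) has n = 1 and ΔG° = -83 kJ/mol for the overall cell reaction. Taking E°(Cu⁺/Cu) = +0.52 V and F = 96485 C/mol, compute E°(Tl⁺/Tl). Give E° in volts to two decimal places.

-0.34 V

E°cell = −ΔG°/(nF) = −(-83×10³)/((1)(96485)) = +0.860 V.
Since Cu⁺/Cu is the cathode and Tl⁺/Tl the anode, E°cell = E°(Cu⁺/Cu) − E°(Tl⁺/Tl).
So E°(Tl⁺/Tl) = E°(Cu⁺/Cu) − E°cell = (+0.52) − (+0.860) = -0.34 V.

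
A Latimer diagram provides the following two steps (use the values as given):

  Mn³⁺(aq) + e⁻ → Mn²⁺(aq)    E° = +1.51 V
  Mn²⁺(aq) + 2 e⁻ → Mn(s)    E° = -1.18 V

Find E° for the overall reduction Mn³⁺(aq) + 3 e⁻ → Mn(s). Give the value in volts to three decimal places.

-0.283 V

Since ΔG° = −nFE° is additive over sequential reductions, n₃E°₃ = n₁E°₁ + n₂E°₂.
E°₃ = (1×+1.51 + 2×-1.18) / 3 = (-0.850) / 3 = -0.283 V.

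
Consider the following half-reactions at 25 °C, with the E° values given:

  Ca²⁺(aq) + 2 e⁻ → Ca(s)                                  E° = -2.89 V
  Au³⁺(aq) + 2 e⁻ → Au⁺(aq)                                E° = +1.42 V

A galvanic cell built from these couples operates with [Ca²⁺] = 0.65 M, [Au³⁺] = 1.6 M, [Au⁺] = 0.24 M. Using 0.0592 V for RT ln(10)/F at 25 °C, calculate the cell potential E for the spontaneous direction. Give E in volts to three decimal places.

Au³⁺/Au⁺ is the cathode (higher E°), Ca²⁺/Ca the anode: E°cell = +1.42 − (-2.89) = +4.31 V, n = 2.
Overall: Au³⁺(aq) + Ca(s) → Au⁺(aq) + Ca²⁺(aq)
Q = [Au⁺]·[Ca²⁺] / ([Au³⁺]); log Q = -1.011.
E = E° − (0.0592/n) log Q = +4.31 − (0.0592/2)(-1.011) = +4.340 V.

+4.340 V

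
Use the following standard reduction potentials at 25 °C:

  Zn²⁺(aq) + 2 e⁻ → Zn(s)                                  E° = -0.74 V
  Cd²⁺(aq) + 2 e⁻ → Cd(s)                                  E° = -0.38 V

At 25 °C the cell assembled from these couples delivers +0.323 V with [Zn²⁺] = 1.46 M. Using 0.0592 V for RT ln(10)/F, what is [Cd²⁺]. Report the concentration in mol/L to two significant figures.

Cd²⁺/Cd is the cathode, Zn²⁺/Zn the anode: E°cell = +0.36 V, n = 2.
Overall reaction: Cd²⁺(aq) + Zn(s) → Cd(s) + Zn²⁺(aq); Q = [Zn²⁺]^1/[Cd²⁺]^1.
From E = E° − (0.0592/n) log Q: log Q = (E° − E)·n/0.0592 = (+0.36 − (+0.323))·2/0.0592 = 1.2500.
So 1·log[Cd²⁺] = 1·log(1.46) − log Q = 0.1644 − (1.2500) = -1.0856; [Cd²⁺] = 10^(-1.0856) ≈ 0.082 M.

0.082 M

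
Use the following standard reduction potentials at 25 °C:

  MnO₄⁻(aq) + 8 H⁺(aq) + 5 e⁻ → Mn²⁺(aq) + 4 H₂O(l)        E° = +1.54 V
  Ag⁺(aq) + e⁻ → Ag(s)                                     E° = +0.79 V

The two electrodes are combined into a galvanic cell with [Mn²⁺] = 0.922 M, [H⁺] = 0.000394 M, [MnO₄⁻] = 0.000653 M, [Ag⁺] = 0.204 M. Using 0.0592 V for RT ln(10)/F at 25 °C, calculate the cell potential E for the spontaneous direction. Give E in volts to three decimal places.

MnO₄⁻/Mn²⁺ is the cathode (higher E°), Ag⁺/Ag the anode: E°cell = +1.54 − (+0.79) = +0.75 V, n = 5.
Overall: MnO₄⁻(aq) + 8 H⁺(aq) + 5 Ag(s) → Mn²⁺(aq) + 4 H₂O(l) + 5 Ag⁺(aq)
Q = [Mn²⁺]·[Ag⁺]^5 / ([MnO₄⁻]·[H⁺]^8); log Q = 26.934.
E = E° − (0.0592/n) log Q = +0.75 − (0.0592/5)(26.934) = +0.431 V.

+0.431 V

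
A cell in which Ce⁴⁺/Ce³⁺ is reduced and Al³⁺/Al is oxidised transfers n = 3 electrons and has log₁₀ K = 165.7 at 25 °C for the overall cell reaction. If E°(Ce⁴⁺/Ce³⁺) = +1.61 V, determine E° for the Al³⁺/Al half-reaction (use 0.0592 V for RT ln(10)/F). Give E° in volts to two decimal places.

-1.66 V

E°cell = (0.0592/n)·log K = (0.0592/3)(165.7) = +3.270 V.
Since Ce⁴⁺/Ce³⁺ is the cathode and Al³⁺/Al the anode, E°cell = E°(Ce⁴⁺/Ce³⁺) − E°(Al³⁺/Al).
So E°(Al³⁺/Al) = E°(Ce⁴⁺/Ce³⁺) − E°cell = (+1.61) − (+3.270) = -1.66 V.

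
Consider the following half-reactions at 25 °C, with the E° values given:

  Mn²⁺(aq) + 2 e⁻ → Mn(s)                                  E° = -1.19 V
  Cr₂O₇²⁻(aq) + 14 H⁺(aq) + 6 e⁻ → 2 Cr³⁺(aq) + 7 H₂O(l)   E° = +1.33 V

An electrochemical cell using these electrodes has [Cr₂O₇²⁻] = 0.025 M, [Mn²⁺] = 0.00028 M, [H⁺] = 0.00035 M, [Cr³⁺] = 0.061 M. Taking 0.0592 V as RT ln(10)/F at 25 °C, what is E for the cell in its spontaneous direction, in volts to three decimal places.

+2.156 V

Cr₂O₇²⁻/Cr³⁺ is the cathode (higher E°), Mn²⁺/Mn the anode: E°cell = +1.33 − (-1.19) = +2.52 V, n = 6.
Overall: Cr₂O₇²⁻(aq) + 14 H⁺(aq) + 3 Mn(s) → 2 Cr³⁺(aq) + 7 H₂O(l) + 3 Mn²⁺(aq)
Q = [Cr³⁺]^2·[Mn²⁺]^3 / ([Cr₂O₇²⁻]·[H⁺]^14); log Q = 36.897.
E = E° − (0.0592/n) log Q = +2.52 − (0.0592/6)(36.897) = +2.156 V.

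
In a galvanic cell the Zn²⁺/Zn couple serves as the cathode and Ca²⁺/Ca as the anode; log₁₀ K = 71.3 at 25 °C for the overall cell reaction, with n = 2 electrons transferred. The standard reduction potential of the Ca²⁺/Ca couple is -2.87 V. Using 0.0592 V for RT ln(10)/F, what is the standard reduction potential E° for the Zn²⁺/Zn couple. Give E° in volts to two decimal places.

E°cell = (0.0592/n)·log K = (0.0592/2)(71.3) = +2.110 V.
Since Zn²⁺/Zn is the cathode and Ca²⁺/Ca the anode, E°cell = E°(Zn²⁺/Zn) − E°(Ca²⁺/Ca).
So E°(Zn²⁺/Zn) = E°cell + E°(Ca²⁺/Ca) = +2.110 + (-2.87) = -0.76 V.

-0.76 V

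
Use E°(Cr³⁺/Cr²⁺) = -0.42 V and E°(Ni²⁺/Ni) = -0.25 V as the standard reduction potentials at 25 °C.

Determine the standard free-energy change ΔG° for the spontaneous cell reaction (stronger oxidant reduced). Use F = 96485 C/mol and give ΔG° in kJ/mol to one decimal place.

Ni²⁺/Ni (E° = -0.25 V) is the cathode; Cr³⁺/Cr²⁺ (E° = -0.42 V) is the anode, so E°cell = +0.17 V.
Balancing electrons gives n = 2 (lcm of 2 and 1).
ΔG° = −nFE° = −(2)(96485)(+0.17) = -32,805 J = -32.8 kJ/mol.

-32.8 kJ/mol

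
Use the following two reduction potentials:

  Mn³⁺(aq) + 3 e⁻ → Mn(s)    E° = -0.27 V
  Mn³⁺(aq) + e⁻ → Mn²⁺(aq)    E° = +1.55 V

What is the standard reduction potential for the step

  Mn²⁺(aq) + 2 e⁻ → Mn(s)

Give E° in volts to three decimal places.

-1.180 V

Sequential free energies add, so n₃E°₃ = n₁E°₁ + n₂E°₂.
With n₃ = 3, and the known step contributing 1×(+1.55) V, the unknown satisfies 2·E° = 3×(-0.27) − 1×(+1.55) = -2.360.
E° = -2.360 / 2 = -1.180 V.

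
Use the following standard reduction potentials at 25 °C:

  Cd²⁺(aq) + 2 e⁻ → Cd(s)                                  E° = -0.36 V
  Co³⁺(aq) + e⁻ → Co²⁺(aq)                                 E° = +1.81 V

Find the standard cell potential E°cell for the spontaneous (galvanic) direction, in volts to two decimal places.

The Co³⁺/Co²⁺ couple has the higher reduction potential, so it is the cathode; Cd²⁺/Cd is oxidised at the anode.
E°cell = E°(cathode) − E°(anode) = (+1.81) − (-0.36) = +2.17 V.

+2.17 V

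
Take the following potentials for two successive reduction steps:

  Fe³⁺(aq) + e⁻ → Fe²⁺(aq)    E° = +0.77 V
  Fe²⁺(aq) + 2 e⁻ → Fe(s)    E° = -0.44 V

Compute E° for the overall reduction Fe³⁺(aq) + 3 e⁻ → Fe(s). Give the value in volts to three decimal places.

-0.037 V

Adding the free-energy changes (−nFE°) of the two steps gives −n₃FE°₃ = −n₁FE°₁ − n₂FE°₂.
E°₃ = (1×+0.77 + 2×-0.44) / 3 = (-0.110) / 3 = -0.037 V.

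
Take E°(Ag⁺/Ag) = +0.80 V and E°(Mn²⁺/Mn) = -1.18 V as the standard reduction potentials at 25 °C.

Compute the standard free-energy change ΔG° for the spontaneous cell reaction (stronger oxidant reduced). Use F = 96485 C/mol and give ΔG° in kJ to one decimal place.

-382.1 kJ

Ag⁺/Ag (E° = +0.80 V) is the cathode; Mn²⁺/Mn (E° = -1.18 V) is the anode, so E°cell = +1.98 V.
Balancing electrons gives n = 2 (lcm of 1 and 2).
ΔG° = −nFE° = −(2)(96485)(+1.98) = -382,081 J = -382.1 kJ.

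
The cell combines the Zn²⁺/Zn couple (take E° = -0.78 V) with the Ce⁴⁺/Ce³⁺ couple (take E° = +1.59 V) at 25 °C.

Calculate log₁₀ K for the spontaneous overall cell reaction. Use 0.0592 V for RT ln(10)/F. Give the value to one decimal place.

80.1

Cathode: Ce⁴⁺/Ce³⁺; anode: Zn²⁺/Zn. E°cell = +2.37 V, n = 2.
log K = nE°cell / 0.0592 = (2)(+2.37) / 0.0592 = 80.1.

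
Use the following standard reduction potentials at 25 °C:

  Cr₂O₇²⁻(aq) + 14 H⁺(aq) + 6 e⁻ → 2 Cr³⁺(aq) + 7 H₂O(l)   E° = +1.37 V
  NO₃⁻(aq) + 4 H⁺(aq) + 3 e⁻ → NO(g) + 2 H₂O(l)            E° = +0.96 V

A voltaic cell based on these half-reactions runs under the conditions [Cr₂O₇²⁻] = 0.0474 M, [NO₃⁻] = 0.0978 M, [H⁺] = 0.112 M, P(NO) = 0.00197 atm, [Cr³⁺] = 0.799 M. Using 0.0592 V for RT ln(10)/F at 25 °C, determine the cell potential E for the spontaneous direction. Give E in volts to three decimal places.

+0.309 V

Cr₂O₇²⁻/Cr³⁺ is the cathode (higher E°), NO₃⁻/NO the anode: E°cell = +1.37 − (+0.96) = +0.41 V, n = 6.
Overall: Cr₂O₇²⁻(aq) + 6 H⁺(aq) + 2 NO(g) → 2 Cr³⁺(aq) + 3 H₂O(l) + 2 NO₃⁻(aq)
Q = [Cr³⁺]^2·[NO₃⁻]^2 / ([Cr₂O₇²⁻]·[H⁺]^6·P(NO)^2); log Q = 10.226.
E = E° − (0.0592/n) log Q = +0.41 − (0.0592/6)(10.226) = +0.309 V.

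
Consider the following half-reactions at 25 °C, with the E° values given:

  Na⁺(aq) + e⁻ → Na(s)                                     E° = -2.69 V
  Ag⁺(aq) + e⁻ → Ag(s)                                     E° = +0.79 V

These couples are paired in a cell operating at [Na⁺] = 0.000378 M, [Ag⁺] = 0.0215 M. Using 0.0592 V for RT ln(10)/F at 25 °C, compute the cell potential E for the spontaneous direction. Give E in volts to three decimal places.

+3.584 V

Ag⁺/Ag is the cathode (higher E°), Na⁺/Na the anode: E°cell = +0.79 − (-2.69) = +3.48 V, n = 1.
Overall: Ag⁺(aq) + Na(s) → Ag(s) + Na⁺(aq)
Q = [Na⁺] / ([Ag⁺]); log Q = -1.755.
E = E° − (0.0592/n) log Q = +3.48 − (0.0592/1)(-1.755) = +3.584 V.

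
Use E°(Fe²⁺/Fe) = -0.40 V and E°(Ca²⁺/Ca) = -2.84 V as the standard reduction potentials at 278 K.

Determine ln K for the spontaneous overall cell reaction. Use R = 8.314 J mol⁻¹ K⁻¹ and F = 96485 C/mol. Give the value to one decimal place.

Cathode: Fe²⁺/Fe; anode: Ca²⁺/Ca. E°cell = (-0.40) − (-2.84) = +2.44 V, with n = 2.
ΔG° = −nFE° = −RT ln K, so ln K = nFE°/(RT) = (2)(96485)(+2.44) / ((8.314)(278)) = 203.716.

203.7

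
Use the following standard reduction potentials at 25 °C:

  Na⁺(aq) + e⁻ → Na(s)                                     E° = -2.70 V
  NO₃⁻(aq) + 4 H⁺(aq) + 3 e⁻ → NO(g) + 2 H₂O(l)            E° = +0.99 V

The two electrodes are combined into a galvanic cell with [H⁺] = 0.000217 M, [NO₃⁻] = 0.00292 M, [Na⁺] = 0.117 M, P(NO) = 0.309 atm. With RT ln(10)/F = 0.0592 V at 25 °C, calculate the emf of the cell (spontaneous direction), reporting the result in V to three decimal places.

NO₃⁻/NO is the cathode (higher E°), Na⁺/Na the anode: E°cell = +0.99 − (-2.70) = +3.69 V, n = 3.
Overall: NO₃⁻(aq) + 4 H⁺(aq) + 3 Na(s) → NO(g) + 2 H₂O(l) + 3 Na⁺(aq)
Q = P(NO)·[Na⁺]^3 / ([NO₃⁻]·[H⁺]^4); log Q = 13.883.
E = E° − (0.0592/n) log Q = +3.69 − (0.0592/3)(13.883) = +3.416 V.

+3.416 V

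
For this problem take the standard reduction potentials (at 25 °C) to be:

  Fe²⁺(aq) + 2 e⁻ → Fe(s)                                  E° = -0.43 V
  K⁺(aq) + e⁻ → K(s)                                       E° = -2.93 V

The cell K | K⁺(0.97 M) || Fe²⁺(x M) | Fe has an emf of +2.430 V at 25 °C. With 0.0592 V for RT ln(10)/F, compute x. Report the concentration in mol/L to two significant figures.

0.0041 M

Fe²⁺/Fe is the cathode, K⁺/K the anode: E°cell = +2.50 V, n = 2.
Overall reaction: Fe²⁺(aq) + 2 K(s) → Fe(s) + 2 K⁺(aq); Q = [K⁺]^2/[Fe²⁺]^1.
From E = E° − (0.0592/n) log Q: log Q = (E° − E)·n/0.0592 = (+2.50 − (+2.430))·2/0.0592 = 2.3649.
So 1·log[Fe²⁺] = 2·log(0.97) − log Q = -0.0265 − (2.3649) = -2.3914; [Fe²⁺] = 10^(-2.3914) ≈ 0.0041 M.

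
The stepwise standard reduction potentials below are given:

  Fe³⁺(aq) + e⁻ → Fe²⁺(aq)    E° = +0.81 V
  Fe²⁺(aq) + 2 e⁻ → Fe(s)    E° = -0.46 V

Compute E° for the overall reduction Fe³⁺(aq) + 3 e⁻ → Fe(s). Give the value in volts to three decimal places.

Adding the free-energy changes (−nFE°) of the two steps gives −n₃FE°₃ = −n₁FE°₁ − n₂FE°₂.
E°₃ = (1×+0.81 + 2×-0.46) / 3 = (-0.110) / 3 = -0.037 V.

-0.037 V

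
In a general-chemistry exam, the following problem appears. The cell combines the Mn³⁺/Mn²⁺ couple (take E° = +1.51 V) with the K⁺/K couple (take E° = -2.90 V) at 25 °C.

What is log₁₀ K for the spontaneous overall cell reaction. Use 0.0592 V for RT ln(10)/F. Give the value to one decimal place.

74.5

Cathode: Mn³⁺/Mn²⁺; anode: K⁺/K. E°cell = +4.41 V, n = 1.
log K = nE°cell / 0.0592 = (1)(+4.41) / 0.0592 = 74.5.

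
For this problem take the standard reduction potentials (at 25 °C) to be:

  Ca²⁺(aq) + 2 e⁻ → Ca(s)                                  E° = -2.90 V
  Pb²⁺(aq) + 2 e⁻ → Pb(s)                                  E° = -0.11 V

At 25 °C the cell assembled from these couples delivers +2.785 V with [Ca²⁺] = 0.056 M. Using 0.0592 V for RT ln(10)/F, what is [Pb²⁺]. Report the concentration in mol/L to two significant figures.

Pb²⁺/Pb is the cathode, Ca²⁺/Ca the anode: E°cell = +2.79 V, n = 2.
Overall reaction: Pb²⁺(aq) + Ca(s) → Pb(s) + Ca²⁺(aq); Q = [Ca²⁺]^1/[Pb²⁺]^1.
From E = E° − (0.0592/n) log Q: log Q = (E° − E)·n/0.0592 = (+2.79 − (+2.785))·2/0.0592 = 0.1689.
So 1·log[Pb²⁺] = 1·log(0.056) − log Q = -1.2518 − (0.1689) = -1.4207; [Pb²⁺] = 10^(-1.4207) ≈ 0.038 M.

0.038 M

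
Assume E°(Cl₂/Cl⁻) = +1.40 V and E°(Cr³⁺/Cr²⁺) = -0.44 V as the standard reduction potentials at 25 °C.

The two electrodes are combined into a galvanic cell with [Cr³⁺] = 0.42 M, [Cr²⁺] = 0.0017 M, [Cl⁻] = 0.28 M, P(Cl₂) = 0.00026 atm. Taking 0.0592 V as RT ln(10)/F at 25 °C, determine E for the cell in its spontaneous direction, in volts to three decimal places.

+1.625 V

Cl₂/Cl⁻ is the cathode (higher E°), Cr³⁺/Cr²⁺ the anode: E°cell = +1.40 − (-0.44) = +1.84 V, n = 2.
Overall: Cl₂(g) + 2 Cr²⁺(aq) → 2 Cl⁻(aq) + 2 Cr³⁺(aq)
Q = [Cl⁻]^2·[Cr³⁺]^2 / (P(Cl₂)·[Cr²⁺]^2); log Q = 7.265.
E = E° − (0.0592/n) log Q = +1.84 − (0.0592/2)(7.265) = +1.625 V.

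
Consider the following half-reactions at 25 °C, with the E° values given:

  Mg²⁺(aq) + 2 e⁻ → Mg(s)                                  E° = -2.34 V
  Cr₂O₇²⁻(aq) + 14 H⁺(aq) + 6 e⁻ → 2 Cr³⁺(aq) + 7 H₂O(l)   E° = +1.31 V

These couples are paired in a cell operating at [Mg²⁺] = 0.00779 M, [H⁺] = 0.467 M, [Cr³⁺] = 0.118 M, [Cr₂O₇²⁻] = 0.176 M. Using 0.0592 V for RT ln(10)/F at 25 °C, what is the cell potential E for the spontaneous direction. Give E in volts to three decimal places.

+3.678 V

Cr₂O₇²⁻/Cr³⁺ is the cathode (higher E°), Mg²⁺/Mg the anode: E°cell = +1.31 − (-2.34) = +3.65 V, n = 6.
Overall: Cr₂O₇²⁻(aq) + 14 H⁺(aq) + 3 Mg(s) → 2 Cr³⁺(aq) + 7 H₂O(l) + 3 Mg²⁺(aq)
Q = [Cr³⁺]^2·[Mg²⁺]^3 / ([Cr₂O₇²⁻]·[H⁺]^14); log Q = -2.798.
E = E° − (0.0592/n) log Q = +3.65 − (0.0592/6)(-2.798) = +3.678 V.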